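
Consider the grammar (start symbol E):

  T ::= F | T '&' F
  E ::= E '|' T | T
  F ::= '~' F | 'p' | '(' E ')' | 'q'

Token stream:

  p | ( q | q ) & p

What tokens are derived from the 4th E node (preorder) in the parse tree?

[E [E [T [F p]]] | [T [T [F ( [E [E [T [F q]]] | [T [F q]]] )]] & [F p]]]

q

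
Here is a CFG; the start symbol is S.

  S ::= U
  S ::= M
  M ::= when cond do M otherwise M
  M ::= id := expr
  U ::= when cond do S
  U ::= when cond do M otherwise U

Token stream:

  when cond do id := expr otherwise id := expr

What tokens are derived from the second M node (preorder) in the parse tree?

id := expr

[S [M when cond do [M id := expr] otherwise [M id := expr]]]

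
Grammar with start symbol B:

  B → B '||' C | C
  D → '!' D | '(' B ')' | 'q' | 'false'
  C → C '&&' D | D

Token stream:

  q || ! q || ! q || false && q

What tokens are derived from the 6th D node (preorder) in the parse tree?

false

[B [B [B [B [C [D q]]] || [C [D ! [D q]]]] || [C [D ! [D q]]]] || [C [C [D false]] && [D q]]]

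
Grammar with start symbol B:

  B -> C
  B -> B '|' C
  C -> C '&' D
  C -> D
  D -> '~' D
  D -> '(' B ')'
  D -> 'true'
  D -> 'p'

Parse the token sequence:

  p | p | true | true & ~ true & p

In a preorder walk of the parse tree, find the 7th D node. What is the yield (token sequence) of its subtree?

[B [B [B [B [C [D p]]] | [C [D p]]] | [C [D true]]] | [C [C [C [D true]] & [D ~ [D true]]] & [D p]]]

p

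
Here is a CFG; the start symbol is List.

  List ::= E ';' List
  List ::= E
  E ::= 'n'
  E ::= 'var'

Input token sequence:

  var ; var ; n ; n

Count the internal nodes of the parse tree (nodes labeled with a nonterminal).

[List [E var] ; [List [E var] ; [List [E n] ; [List [E n]]]]]

8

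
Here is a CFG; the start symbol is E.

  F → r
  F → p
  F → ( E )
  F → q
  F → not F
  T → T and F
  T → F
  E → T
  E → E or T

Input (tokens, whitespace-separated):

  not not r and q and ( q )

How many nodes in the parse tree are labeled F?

6

[E [T [T [T [F not [F not [F r]]]] and [F q]] and [F ( [E [T [F q]]] )]]]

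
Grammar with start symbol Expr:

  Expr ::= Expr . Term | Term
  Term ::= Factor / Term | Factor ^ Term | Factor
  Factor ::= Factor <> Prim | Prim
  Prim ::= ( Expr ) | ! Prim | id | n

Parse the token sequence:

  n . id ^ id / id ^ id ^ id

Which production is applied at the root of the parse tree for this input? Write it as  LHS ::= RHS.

[Expr [Expr [Term [Factor [Prim n]]]] . [Term [Factor [Prim id]] ^ [Term [Factor [Prim id]] / [Term [Factor [Prim id]] ^ [Term [Factor [Prim id]] ^ [Term [Factor [Prim id]]]]]]]]

Expr ::= Expr . Term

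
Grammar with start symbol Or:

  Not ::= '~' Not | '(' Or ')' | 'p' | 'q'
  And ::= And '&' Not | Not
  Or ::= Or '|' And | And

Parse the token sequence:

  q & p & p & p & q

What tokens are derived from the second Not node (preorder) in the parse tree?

[Or [And [And [And [And [And [Not q]] & [Not p]] & [Not p]] & [Not p]] & [Not q]]]

p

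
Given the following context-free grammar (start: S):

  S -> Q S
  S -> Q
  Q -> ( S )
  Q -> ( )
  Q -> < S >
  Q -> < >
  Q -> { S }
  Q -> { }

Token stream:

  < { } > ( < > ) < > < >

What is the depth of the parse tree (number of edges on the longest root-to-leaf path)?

5

[S [Q < [S [Q { }]] >] [S [Q ( [S [Q < >]] )] [S [Q < >] [S [Q < >]]]]]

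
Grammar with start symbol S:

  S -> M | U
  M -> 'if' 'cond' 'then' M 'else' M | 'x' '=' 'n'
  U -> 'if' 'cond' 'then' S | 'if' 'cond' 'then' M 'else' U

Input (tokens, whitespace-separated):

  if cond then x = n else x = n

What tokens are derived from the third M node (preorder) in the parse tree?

[S [M if cond then [M x = n] else [M x = n]]]

x = n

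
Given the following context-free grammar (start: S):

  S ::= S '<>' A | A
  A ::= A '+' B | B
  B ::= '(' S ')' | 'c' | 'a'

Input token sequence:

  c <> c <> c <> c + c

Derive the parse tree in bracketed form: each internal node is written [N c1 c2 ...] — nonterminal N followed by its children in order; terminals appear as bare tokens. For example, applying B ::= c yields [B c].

S
S <> A
S <> A <> A
S <> A <> A <> A
A <> A <> A <> A
B <> A <> A <> A
c <> A <> A <> A
c <> B <> A <> A
c <> c <> A <> A
c <> c <> B <> A
c <> c <> c <> A
c <> c <> c <> A + B
c <> c <> c <> B + B
c <> c <> c <> c + B
c <> c <> c <> c + c

[S [S [S [S [A [B c]]] <> [A [B c]]] <> [A [B c]]] <> [A [A [B c]] + [B c]]]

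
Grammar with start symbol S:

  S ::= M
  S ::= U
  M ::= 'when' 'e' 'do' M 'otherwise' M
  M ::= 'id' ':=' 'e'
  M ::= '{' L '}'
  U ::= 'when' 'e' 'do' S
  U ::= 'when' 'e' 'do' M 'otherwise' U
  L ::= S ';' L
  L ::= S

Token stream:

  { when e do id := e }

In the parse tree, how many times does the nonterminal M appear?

2

[S [M { [L [S [U when e do [S [M id := e]]]]] }]]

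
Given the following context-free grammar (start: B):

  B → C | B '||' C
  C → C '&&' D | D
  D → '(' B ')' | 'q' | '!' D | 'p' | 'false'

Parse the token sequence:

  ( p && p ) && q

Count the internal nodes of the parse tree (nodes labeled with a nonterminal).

10

[B [C [C [D ( [B [C [C [D p]] && [D p]]] )]] && [D q]]]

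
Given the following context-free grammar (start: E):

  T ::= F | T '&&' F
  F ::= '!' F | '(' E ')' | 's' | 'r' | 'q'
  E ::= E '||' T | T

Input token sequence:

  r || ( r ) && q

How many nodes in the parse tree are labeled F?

[E [E [T [F r]]] || [T [T [F ( [E [T [F r]]] )]] && [F q]]]

4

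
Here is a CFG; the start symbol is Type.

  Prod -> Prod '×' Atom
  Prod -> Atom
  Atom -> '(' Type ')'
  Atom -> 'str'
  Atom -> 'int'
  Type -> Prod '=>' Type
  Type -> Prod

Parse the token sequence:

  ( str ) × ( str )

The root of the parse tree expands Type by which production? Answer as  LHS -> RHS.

Type -> Prod

[Type [Prod [Prod [Atom ( [Type [Prod [Atom str]]] )]] × [Atom ( [Type [Prod [Atom str]]] )]]]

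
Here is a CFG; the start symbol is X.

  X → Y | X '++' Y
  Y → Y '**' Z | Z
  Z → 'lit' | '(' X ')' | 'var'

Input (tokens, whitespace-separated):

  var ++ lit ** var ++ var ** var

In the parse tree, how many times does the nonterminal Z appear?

5

[X [X [X [Y [Z var]]] ++ [Y [Y [Z lit]] ** [Z var]]] ++ [Y [Y [Z var]] ** [Z var]]]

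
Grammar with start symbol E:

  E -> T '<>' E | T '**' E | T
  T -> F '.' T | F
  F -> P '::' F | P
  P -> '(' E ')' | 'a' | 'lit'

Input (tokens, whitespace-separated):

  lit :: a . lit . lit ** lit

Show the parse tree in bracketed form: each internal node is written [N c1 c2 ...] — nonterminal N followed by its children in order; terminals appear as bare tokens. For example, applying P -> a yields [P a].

E
T ** E
F . T ** E
P :: F . T ** E
lit :: F . T ** E
lit :: P . T ** E
lit :: a . T ** E
lit :: a . F . T ** E
lit :: a . P . T ** E
lit :: a . lit . T ** E
lit :: a . lit . F ** E
lit :: a . lit . P ** E
lit :: a . lit . lit ** E
lit :: a . lit . lit ** T
lit :: a . lit . lit ** F
lit :: a . lit . lit ** P
lit :: a . lit . lit ** lit

[E [T [F [P lit] :: [F [P a]]] . [T [F [P lit]] . [T [F [P lit]]]]] ** [E [T [F [P lit]]]]]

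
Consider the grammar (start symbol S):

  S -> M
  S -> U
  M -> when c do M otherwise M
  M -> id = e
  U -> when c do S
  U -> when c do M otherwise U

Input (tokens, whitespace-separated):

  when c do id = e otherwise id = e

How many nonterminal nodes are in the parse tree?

[S [M when c do [M id = e] otherwise [M id = e]]]

4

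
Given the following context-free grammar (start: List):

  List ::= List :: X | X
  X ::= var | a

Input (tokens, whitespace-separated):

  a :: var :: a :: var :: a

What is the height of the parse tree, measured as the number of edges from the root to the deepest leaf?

[List [List [List [List [List [X a]] :: [X var]] :: [X a]] :: [X var]] :: [X a]]

6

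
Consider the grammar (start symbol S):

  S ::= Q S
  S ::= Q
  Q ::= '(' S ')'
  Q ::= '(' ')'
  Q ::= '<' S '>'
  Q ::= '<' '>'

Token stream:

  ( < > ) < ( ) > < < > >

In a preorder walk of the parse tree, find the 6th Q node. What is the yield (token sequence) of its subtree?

[S [Q ( [S [Q < >]] )] [S [Q < [S [Q ( )]] >] [S [Q < [S [Q < >]] >]]]]

< >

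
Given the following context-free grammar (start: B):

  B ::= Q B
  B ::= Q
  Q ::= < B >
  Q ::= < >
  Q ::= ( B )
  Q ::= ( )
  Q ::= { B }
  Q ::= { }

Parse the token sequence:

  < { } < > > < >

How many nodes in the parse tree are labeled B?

[B [Q < [B [Q { }] [B [Q < >]]] >] [B [Q < >]]]

4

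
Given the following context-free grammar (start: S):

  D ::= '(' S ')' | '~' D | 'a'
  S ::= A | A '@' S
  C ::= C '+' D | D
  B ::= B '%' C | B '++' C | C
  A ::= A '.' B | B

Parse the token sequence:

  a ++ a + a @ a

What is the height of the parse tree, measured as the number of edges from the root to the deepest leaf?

6

[S [A [B [B [C [D a]]] ++ [C [C [D a]] + [D a]]]] @ [S [A [B [C [D a]]]]]]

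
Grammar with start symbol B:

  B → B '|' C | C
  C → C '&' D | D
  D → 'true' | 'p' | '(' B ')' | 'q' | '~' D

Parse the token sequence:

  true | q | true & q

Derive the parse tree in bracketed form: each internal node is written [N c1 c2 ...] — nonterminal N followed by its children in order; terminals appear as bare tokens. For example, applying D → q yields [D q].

[B [B [B [C [D true]]] | [C [D q]]] | [C [C [D true]] & [D q]]]

B
B | C
B | C | C
C | C | C
D | C | C
true | C | C
true | D | C
true | q | C
true | q | C & D
true | q | D & D
true | q | true & D
true | q | true & q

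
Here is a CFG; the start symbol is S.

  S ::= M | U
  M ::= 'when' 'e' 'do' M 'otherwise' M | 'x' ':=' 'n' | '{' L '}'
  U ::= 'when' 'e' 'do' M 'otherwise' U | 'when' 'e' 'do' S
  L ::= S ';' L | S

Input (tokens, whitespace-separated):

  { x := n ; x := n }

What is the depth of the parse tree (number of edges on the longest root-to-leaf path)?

[S [M { [L [S [M x := n]] ; [L [S [M x := n]]]] }]]

6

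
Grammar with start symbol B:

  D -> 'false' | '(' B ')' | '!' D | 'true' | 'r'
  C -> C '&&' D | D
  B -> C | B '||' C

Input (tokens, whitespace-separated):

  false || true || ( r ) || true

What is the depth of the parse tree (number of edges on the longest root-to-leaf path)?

7

[B [B [B [B [C [D false]]] || [C [D true]]] || [C [D ( [B [C [D r]]] )]]] || [C [D true]]]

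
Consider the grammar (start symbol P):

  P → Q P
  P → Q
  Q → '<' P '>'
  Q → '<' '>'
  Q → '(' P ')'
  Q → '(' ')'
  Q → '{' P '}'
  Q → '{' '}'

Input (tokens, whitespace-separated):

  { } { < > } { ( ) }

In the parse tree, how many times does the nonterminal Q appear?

5

[P [Q { }] [P [Q { [P [Q < >]] }] [P [Q { [P [Q ( )]] }]]]]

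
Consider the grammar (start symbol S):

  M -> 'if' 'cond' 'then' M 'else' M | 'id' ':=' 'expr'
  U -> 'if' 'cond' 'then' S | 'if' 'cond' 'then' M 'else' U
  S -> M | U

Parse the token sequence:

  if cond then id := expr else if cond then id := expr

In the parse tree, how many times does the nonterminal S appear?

[S [U if cond then [M id := expr] else [U if cond then [S [M id := expr]]]]]

2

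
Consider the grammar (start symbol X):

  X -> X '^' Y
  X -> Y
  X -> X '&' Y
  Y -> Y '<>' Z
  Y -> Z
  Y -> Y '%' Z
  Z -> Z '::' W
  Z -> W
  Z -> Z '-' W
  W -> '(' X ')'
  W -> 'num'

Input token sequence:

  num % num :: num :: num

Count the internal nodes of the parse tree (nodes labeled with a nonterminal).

11

[X [Y [Y [Z [W num]]] % [Z [Z [Z [W num]] :: [W num]] :: [W num]]]]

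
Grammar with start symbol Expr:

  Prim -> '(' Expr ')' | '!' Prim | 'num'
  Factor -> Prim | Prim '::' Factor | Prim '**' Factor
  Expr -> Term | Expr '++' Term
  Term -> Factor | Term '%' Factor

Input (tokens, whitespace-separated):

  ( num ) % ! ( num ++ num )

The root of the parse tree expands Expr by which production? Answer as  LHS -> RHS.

Expr -> Term

[Expr [Term [Term [Factor [Prim ( [Expr [Term [Factor [Prim num]]]] )]]] % [Factor [Prim ! [Prim ( [Expr [Expr [Term [Factor [Prim num]]]] ++ [Term [Factor [Prim num]]]] )]]]]]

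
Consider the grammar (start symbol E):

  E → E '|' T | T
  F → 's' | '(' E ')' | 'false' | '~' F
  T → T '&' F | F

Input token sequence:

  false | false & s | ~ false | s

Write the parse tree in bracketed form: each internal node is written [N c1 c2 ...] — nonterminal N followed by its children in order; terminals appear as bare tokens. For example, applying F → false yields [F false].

[E [E [E [E [T [F false]]] | [T [T [F false]] & [F s]]] | [T [F ~ [F false]]]] | [T [F s]]]

E
E | T
E | T | T
E | T | T | T
T | T | T | T
F | T | T | T
false | T | T | T
false | T & F | T | T
false | F & F | T | T
false | false & F | T | T
false | false & s | T | T
false | false & s | F | T
false | false & s | ~ F | T
false | false & s | ~ false | T
false | false & s | ~ false | F
false | false & s | ~ false | s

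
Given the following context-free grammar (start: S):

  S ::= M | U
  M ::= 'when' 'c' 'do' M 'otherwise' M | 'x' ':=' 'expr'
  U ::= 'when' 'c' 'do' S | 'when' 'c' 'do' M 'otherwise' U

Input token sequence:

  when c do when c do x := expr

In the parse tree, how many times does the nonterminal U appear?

[S [U when c do [S [U when c do [S [M x := expr]]]]]]

2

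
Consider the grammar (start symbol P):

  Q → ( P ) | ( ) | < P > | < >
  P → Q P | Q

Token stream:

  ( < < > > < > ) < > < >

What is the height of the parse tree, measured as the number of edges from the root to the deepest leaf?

[P [Q ( [P [Q < [P [Q < >]] >] [P [Q < >]]] )] [P [Q < >] [P [Q < >]]]]

6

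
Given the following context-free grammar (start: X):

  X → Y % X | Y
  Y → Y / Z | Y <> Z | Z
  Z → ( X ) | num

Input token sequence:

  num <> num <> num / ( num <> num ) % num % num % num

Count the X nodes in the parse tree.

5

[X [Y [Y [Y [Y [Z num]] <> [Z num]] <> [Z num]] / [Z ( [X [Y [Y [Z num]] <> [Z num]]] )]] % [X [Y [Z num]] % [X [Y [Z num]] % [X [Y [Z num]]]]]]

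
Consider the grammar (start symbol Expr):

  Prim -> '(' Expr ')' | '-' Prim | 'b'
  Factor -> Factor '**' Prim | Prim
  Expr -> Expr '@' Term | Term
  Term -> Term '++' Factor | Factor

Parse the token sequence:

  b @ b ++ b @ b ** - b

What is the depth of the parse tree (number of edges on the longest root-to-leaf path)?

6

[Expr [Expr [Expr [Term [Factor [Prim b]]]] @ [Term [Term [Factor [Prim b]]] ++ [Factor [Prim b]]]] @ [Term [Factor [Factor [Prim b]] ** [Prim - [Prim b]]]]]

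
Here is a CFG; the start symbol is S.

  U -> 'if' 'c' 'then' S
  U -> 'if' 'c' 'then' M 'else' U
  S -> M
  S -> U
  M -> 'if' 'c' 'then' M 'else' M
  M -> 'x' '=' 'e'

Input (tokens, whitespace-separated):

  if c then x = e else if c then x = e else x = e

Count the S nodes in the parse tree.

[S [M if c then [M x = e] else [M if c then [M x = e] else [M x = e]]]]

1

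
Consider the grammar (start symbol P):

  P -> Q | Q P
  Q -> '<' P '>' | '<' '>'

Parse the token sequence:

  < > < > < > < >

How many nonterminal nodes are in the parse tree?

[P [Q < >] [P [Q < >] [P [Q < >] [P [Q < >]]]]]

8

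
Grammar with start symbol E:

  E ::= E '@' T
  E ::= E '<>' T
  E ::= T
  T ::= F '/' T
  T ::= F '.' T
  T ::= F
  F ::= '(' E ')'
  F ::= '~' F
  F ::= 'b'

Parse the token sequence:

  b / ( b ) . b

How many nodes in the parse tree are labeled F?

[E [T [F b] / [T [F ( [E [T [F b]]] )] . [T [F b]]]]]

4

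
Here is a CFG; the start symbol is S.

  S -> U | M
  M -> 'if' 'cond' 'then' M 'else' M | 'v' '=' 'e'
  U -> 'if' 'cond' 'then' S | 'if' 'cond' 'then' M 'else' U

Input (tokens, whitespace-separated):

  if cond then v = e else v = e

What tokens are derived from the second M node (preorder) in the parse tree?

[S [M if cond then [M v = e] else [M v = e]]]

v = e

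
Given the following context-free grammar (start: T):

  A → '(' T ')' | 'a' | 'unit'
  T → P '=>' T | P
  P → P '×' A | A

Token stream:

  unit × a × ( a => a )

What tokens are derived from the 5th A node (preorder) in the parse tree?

a

[T [P [P [P [A unit]] × [A a]] × [A ( [T [P [A a]] => [T [P [A a]]]] )]]]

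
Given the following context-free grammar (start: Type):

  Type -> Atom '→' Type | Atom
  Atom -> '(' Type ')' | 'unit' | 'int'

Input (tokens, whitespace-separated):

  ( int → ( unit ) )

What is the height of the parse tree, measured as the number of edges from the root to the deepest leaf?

7

[Type [Atom ( [Type [Atom int] → [Type [Atom ( [Type [Atom unit]] )]]] )]]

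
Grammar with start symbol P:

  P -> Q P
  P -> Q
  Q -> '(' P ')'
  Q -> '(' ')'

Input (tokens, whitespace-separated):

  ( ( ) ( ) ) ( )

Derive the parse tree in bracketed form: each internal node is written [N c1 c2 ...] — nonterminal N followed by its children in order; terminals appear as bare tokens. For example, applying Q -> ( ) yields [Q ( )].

[P [Q ( [P [Q ( )] [P [Q ( )]]] )] [P [Q ( )]]]

P
Q P
( P ) P
( Q P ) P
( ( ) P ) P
( ( ) Q ) P
( ( ) ( ) ) P
( ( ) ( ) ) Q
( ( ) ( ) ) ( )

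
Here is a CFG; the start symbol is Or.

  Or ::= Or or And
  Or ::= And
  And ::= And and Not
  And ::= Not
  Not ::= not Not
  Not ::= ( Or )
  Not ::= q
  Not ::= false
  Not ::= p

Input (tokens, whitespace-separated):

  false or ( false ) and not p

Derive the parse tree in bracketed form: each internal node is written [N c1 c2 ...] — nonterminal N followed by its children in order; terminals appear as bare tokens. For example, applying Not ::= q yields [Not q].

Or
Or or And
And or And
Not or And
false or And
false or And and Not
false or Not and Not
false or ( Or ) and Not
false or ( And ) and Not
false or ( Not ) and Not
false or ( false ) and Not
false or ( false ) and not Not
false or ( false ) and not p

[Or [Or [And [Not false]]] or [And [And [Not ( [Or [And [Not false]]] )]] and [Not not [Not p]]]]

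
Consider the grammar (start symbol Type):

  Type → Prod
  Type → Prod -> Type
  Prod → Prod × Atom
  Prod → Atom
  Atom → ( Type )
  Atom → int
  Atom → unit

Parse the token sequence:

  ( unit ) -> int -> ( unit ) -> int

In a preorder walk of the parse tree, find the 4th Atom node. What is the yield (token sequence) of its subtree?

[Type [Prod [Atom ( [Type [Prod [Atom unit]]] )]] -> [Type [Prod [Atom int]] -> [Type [Prod [Atom ( [Type [Prod [Atom unit]]] )]] -> [Type [Prod [Atom int]]]]]]

( unit )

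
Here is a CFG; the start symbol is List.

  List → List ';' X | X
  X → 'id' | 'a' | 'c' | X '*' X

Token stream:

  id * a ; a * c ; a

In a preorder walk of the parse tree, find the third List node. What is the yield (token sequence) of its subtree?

id * a

[List [List [List [X [X id] * [X a]]] ; [X [X a] * [X c]]] ; [X a]]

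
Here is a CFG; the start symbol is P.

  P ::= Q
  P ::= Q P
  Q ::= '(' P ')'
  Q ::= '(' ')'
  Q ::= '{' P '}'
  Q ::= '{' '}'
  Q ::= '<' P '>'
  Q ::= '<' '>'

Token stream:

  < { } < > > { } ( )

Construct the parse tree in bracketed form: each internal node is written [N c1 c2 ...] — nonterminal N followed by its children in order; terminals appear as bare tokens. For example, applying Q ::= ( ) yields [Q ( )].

[P [Q < [P [Q { }] [P [Q < >]]] >] [P [Q { }] [P [Q ( )]]]]

P
Q P
< P > P
< Q P > P
< { } P > P
< { } Q > P
< { } < > > P
< { } < > > Q P
< { } < > > { } P
< { } < > > { } Q
< { } < > > { } ( )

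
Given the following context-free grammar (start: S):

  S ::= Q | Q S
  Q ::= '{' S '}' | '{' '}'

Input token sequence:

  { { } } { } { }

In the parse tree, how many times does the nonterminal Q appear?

[S [Q { [S [Q { }]] }] [S [Q { }] [S [Q { }]]]]

4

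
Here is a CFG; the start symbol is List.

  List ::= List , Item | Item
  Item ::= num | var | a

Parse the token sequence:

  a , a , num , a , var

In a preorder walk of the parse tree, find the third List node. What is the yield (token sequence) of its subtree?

a , a , num

[List [List [List [List [List [Item a]] , [Item a]] , [Item num]] , [Item a]] , [Item var]]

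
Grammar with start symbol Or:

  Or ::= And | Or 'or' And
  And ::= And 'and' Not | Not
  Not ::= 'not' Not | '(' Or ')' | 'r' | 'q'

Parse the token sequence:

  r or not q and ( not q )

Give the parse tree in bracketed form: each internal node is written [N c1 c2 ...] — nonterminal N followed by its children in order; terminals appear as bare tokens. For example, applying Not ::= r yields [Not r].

[Or [Or [And [Not r]]] or [And [And [Not not [Not q]]] and [Not ( [Or [And [Not not [Not q]]]] )]]]

Or
Or or And
And or And
Not or And
r or And
r or And and Not
r or Not and Not
r or not Not and Not
r or not q and Not
r or not q and ( Or )
r or not q and ( And )
r or not q and ( Not )
r or not q and ( not Not )
r or not q and ( not q )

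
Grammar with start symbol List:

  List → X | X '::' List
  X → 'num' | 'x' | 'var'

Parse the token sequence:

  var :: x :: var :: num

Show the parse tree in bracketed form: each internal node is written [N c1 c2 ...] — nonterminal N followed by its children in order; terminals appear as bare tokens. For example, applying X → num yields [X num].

List
X :: List
var :: List
var :: X :: List
var :: x :: List
var :: x :: X :: List
var :: x :: var :: List
var :: x :: var :: X
var :: x :: var :: num

[List [X var] :: [List [X x] :: [List [X var] :: [List [X num]]]]]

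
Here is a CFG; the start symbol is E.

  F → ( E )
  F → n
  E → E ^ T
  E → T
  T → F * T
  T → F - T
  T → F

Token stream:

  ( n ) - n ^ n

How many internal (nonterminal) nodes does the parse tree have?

11

[E [E [T [F ( [E [T [F n]]] )] - [T [F n]]]] ^ [T [F n]]]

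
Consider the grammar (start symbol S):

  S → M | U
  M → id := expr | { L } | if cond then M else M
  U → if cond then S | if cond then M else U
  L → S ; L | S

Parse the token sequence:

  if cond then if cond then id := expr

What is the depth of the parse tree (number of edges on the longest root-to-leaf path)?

6

[S [U if cond then [S [U if cond then [S [M id := expr]]]]]]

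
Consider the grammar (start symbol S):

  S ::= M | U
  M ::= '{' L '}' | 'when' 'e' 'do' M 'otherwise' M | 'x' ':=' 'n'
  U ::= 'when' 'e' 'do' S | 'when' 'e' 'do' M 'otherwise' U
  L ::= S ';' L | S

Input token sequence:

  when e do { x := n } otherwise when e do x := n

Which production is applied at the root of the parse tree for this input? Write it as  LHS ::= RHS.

S ::= U

[S [U when e do [M { [L [S [M x := n]]] }] otherwise [U when e do [S [M x := n]]]]]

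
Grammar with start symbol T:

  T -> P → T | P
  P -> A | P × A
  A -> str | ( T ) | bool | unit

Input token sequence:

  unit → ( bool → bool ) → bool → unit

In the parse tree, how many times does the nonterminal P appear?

[T [P [A unit]] → [T [P [A ( [T [P [A bool]] → [T [P [A bool]]]] )]] → [T [P [A bool]] → [T [P [A unit]]]]]]

6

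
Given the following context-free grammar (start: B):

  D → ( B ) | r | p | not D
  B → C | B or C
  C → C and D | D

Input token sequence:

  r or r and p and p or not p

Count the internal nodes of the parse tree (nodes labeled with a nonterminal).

14

[B [B [B [C [D r]]] or [C [C [C [D r]] and [D p]] and [D p]]] or [C [D not [D p]]]]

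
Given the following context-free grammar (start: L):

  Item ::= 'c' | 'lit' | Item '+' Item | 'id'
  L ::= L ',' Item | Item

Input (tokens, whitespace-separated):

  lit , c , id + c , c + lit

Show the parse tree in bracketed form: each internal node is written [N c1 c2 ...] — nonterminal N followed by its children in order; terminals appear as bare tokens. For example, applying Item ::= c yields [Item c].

L
L , Item
L , Item , Item
L , Item , Item , Item
Item , Item , Item , Item
lit , Item , Item , Item
lit , c , Item , Item
lit , c , Item + Item , Item
lit , c , id + Item , Item
lit , c , id + c , Item
lit , c , id + c , Item + Item
lit , c , id + c , c + Item
lit , c , id + c , c + lit

[L [L [L [L [Item lit]] , [Item c]] , [Item [Item id] + [Item c]]] , [Item [Item c] + [Item lit]]]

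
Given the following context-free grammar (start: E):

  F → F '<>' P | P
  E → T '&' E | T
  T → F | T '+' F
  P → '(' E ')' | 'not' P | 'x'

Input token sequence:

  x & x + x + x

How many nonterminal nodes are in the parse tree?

[E [T [F [P x]]] & [E [T [T [T [F [P x]]] + [F [P x]]] + [F [P x]]]]]

14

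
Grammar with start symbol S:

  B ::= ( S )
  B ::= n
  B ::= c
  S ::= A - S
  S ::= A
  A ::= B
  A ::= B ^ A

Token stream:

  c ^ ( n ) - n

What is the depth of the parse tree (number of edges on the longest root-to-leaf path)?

7

[S [A [B c] ^ [A [B ( [S [A [B n]]] )]]] - [S [A [B n]]]]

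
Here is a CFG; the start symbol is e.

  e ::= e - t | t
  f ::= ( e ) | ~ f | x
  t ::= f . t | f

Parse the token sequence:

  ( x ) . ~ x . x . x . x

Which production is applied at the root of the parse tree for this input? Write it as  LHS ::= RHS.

e ::= t

[e [t [f ( [e [t [f x]]] )] . [t [f ~ [f x]] . [t [f x] . [t [f x] . [t [f x]]]]]]]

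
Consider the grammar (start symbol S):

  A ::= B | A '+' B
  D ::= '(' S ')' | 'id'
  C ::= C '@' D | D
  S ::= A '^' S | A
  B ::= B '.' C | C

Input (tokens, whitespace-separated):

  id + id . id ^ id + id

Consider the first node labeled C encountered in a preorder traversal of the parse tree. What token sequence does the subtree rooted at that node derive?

id

[S [A [A [B [C [D id]]]] + [B [B [C [D id]]] . [C [D id]]]] ^ [S [A [A [B [C [D id]]]] + [B [C [D id]]]]]]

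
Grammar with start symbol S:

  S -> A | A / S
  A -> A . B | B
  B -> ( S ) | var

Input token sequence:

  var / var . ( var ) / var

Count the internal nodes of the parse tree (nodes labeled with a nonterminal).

14

[S [A [B var]] / [S [A [A [B var]] . [B ( [S [A [B var]]] )]] / [S [A [B var]]]]]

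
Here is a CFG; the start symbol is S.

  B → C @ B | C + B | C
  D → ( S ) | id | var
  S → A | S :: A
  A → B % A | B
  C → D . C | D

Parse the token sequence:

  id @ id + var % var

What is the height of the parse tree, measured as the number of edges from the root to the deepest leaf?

[S [A [B [C [D id]] @ [B [C [D id]] + [B [C [D var]]]]] % [A [B [C [D var]]]]]]

7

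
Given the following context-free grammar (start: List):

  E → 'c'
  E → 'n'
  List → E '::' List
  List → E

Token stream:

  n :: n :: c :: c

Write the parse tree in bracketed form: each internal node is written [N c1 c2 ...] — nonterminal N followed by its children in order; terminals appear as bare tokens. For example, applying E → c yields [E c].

List
E :: List
n :: List
n :: E :: List
n :: n :: List
n :: n :: E :: List
n :: n :: c :: List
n :: n :: c :: E
n :: n :: c :: c

[List [E n] :: [List [E n] :: [List [E c] :: [List [E c]]]]]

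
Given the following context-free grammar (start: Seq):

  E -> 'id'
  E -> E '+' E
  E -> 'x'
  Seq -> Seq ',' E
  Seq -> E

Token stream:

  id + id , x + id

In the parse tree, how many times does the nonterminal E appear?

6

[Seq [Seq [E [E id] + [E id]]] , [E [E x] + [E id]]]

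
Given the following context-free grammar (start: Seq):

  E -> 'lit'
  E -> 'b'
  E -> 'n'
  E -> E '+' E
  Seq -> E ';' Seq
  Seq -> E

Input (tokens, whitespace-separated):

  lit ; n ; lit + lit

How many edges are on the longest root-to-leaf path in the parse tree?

5

[Seq [E lit] ; [Seq [E n] ; [Seq [E [E lit] + [E lit]]]]]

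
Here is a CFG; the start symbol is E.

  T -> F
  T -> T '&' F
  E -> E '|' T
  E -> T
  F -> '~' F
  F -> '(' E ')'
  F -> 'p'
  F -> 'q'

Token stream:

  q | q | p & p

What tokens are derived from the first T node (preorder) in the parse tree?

[E [E [E [T [F q]]] | [T [F q]]] | [T [T [F p]] & [F p]]]

q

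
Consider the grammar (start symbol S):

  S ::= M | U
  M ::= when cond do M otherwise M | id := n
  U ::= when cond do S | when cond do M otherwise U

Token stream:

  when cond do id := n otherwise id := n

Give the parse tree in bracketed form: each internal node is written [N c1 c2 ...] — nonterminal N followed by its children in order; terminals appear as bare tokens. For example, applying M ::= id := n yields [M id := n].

S
M
when cond do M otherwise M
when cond do id := n otherwise M
when cond do id := n otherwise id := n

[S [M when cond do [M id := n] otherwise [M id := n]]]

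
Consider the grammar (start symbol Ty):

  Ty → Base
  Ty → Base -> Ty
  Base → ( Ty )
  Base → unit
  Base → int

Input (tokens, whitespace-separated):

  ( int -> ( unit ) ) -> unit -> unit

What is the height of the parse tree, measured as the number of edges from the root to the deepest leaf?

7

[Ty [Base ( [Ty [Base int] -> [Ty [Base ( [Ty [Base unit]] )]]] )] -> [Ty [Base unit] -> [Ty [Base unit]]]]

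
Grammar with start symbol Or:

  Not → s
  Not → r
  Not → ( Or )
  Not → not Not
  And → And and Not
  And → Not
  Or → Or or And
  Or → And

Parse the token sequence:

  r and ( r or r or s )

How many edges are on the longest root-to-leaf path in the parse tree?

[Or [And [And [Not r]] and [Not ( [Or [Or [Or [And [Not r]]] or [And [Not r]]] or [And [Not s]]] )]]]

8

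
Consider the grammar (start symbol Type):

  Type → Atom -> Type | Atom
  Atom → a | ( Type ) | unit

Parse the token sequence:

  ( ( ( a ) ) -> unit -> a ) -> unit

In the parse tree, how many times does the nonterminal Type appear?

[Type [Atom ( [Type [Atom ( [Type [Atom ( [Type [Atom a]] )]] )] -> [Type [Atom unit] -> [Type [Atom a]]]] )] -> [Type [Atom unit]]]

7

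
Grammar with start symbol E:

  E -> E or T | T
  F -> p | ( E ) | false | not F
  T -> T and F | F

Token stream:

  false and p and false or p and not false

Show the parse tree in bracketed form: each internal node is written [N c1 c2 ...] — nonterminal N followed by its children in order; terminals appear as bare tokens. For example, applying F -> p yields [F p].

[E [E [T [T [T [F false]] and [F p]] and [F false]]] or [T [T [F p]] and [F not [F false]]]]

E
E or T
T or T
T and F or T
T and F and F or T
F and F and F or T
false and F and F or T
false and p and F or T
false and p and false or T
false and p and false or T and F
false and p and false or F and F
false and p and false or p and F
false and p and false or p and not F
false and p and false or p and not false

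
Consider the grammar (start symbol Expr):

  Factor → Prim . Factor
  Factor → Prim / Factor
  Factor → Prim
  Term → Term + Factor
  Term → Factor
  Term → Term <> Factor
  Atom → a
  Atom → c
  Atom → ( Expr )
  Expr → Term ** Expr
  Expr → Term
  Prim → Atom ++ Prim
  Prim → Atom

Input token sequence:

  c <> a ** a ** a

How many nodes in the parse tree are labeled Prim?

4

[Expr [Term [Term [Factor [Prim [Atom c]]]] <> [Factor [Prim [Atom a]]]] ** [Expr [Term [Factor [Prim [Atom a]]]] ** [Expr [Term [Factor [Prim [Atom a]]]]]]]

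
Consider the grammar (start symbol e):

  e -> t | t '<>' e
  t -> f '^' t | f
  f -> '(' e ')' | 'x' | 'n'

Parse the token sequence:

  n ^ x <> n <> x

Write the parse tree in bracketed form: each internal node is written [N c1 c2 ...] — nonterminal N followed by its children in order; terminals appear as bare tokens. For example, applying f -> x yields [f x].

[e [t [f n] ^ [t [f x]]] <> [e [t [f n]] <> [e [t [f x]]]]]

e
t <> e
f ^ t <> e
n ^ t <> e
n ^ f <> e
n ^ x <> e
n ^ x <> t <> e
n ^ x <> f <> e
n ^ x <> n <> e
n ^ x <> n <> t
n ^ x <> n <> f
n ^ x <> n <> x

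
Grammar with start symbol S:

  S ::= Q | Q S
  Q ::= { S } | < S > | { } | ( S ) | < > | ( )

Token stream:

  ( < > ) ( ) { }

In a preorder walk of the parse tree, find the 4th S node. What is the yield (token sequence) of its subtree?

{ }

[S [Q ( [S [Q < >]] )] [S [Q ( )] [S [Q { }]]]]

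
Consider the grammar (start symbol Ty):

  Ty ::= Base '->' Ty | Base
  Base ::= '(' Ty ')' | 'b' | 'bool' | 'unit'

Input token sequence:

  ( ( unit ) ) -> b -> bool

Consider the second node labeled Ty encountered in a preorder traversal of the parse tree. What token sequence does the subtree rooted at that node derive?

[Ty [Base ( [Ty [Base ( [Ty [Base unit]] )]] )] -> [Ty [Base b] -> [Ty [Base bool]]]]

( unit )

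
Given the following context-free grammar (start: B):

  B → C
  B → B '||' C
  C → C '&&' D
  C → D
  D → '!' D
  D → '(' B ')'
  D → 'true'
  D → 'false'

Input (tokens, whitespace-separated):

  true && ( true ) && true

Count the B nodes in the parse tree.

2

[B [C [C [C [D true]] && [D ( [B [C [D true]]] )]] && [D true]]]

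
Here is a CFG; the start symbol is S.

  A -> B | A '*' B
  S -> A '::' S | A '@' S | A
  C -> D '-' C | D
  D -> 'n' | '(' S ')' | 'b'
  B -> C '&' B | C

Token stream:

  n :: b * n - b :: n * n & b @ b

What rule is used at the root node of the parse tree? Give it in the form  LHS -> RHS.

[S [A [B [C [D n]]]] :: [S [A [A [B [C [D b]]]] * [B [C [D n] - [C [D b]]]]] :: [S [A [A [B [C [D n]]]] * [B [C [D n]] & [B [C [D b]]]]] @ [S [A [B [C [D b]]]]]]]]

S -> A '::' S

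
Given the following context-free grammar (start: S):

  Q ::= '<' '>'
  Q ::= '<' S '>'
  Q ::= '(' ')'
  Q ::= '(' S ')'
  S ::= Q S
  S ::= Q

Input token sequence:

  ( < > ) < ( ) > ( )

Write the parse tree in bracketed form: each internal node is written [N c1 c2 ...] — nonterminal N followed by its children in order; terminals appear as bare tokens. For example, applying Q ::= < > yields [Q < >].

S
Q S
( S ) S
( Q ) S
( < > ) S
( < > ) Q S
( < > ) < S > S
( < > ) < Q > S
( < > ) < ( ) > S
( < > ) < ( ) > Q
( < > ) < ( ) > ( )

[S [Q ( [S [Q < >]] )] [S [Q < [S [Q ( )]] >] [S [Q ( )]]]]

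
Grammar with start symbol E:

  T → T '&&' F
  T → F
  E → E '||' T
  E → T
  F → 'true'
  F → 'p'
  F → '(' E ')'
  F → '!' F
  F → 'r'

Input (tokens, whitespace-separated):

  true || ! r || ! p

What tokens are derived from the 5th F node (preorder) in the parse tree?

[E [E [E [T [F true]]] || [T [F ! [F r]]]] || [T [F ! [F p]]]]

p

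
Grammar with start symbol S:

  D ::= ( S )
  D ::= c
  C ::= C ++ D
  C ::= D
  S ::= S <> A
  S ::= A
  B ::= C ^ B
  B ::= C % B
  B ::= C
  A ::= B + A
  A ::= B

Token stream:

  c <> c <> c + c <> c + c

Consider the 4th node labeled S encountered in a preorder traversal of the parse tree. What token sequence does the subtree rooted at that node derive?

c

[S [S [S [S [A [B [C [D c]]]]] <> [A [B [C [D c]]]]] <> [A [B [C [D c]]] + [A [B [C [D c]]]]]] <> [A [B [C [D c]]] + [A [B [C [D c]]]]]]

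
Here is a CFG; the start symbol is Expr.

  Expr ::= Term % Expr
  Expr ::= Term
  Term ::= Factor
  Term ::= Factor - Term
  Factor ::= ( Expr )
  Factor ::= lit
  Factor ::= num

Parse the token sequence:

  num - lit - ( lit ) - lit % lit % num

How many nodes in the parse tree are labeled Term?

[Expr [Term [Factor num] - [Term [Factor lit] - [Term [Factor ( [Expr [Term [Factor lit]]] )] - [Term [Factor lit]]]]] % [Expr [Term [Factor lit]] % [Expr [Term [Factor num]]]]]

7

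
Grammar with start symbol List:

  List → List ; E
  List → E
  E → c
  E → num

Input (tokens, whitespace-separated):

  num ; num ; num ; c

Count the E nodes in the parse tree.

[List [List [List [List [E num]] ; [E num]] ; [E num]] ; [E c]]

4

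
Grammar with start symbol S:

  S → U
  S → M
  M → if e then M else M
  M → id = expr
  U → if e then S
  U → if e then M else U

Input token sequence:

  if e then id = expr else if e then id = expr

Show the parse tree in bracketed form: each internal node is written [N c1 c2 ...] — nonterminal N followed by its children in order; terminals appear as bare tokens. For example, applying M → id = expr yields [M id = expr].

S
U
if e then M else U
if e then id = expr else U
if e then id = expr else if e then S
if e then id = expr else if e then M
if e then id = expr else if e then id = expr

[S [U if e then [M id = expr] else [U if e then [S [M id = expr]]]]]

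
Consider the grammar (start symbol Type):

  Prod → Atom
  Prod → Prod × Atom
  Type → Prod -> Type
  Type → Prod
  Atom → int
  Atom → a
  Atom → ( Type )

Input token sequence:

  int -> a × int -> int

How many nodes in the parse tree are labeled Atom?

4

[Type [Prod [Atom int]] -> [Type [Prod [Prod [Atom a]] × [Atom int]] -> [Type [Prod [Atom int]]]]]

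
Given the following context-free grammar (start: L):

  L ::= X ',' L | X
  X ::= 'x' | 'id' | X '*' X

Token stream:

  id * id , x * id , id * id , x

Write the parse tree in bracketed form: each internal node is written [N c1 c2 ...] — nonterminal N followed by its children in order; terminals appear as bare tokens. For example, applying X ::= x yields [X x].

[L [X [X id] * [X id]] , [L [X [X x] * [X id]] , [L [X [X id] * [X id]] , [L [X x]]]]]

L
X , L
X * X , L
id * X , L
id * id , L
id * id , X , L
id * id , X * X , L
id * id , x * X , L
id * id , x * id , L
id * id , x * id , X , L
id * id , x * id , X * X , L
id * id , x * id , id * X , L
id * id , x * id , id * id , L
id * id , x * id , id * id , X
id * id , x * id , id * id , x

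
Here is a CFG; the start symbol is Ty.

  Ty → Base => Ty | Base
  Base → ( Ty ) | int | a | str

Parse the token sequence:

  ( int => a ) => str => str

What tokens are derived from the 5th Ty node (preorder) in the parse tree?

str

[Ty [Base ( [Ty [Base int] => [Ty [Base a]]] )] => [Ty [Base str] => [Ty [Base str]]]]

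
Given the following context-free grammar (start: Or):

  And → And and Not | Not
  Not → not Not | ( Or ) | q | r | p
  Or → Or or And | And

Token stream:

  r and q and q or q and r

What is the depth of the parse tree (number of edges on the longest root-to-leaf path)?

6

[Or [Or [And [And [And [Not r]] and [Not q]] and [Not q]]] or [And [And [Not q]] and [Not r]]]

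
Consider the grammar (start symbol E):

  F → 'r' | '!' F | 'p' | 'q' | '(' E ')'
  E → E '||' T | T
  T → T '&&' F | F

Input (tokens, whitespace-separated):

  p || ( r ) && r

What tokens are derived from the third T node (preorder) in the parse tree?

[E [E [T [F p]]] || [T [T [F ( [E [T [F r]]] )]] && [F r]]]

( r )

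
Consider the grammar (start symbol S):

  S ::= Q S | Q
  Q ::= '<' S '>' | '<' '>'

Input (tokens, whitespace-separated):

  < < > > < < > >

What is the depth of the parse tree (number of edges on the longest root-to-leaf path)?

5

[S [Q < [S [Q < >]] >] [S [Q < [S [Q < >]] >]]]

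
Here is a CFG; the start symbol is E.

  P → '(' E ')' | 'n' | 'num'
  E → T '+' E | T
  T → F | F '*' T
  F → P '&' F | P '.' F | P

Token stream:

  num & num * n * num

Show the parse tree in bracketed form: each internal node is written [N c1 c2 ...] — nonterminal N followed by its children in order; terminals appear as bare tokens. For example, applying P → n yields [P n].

E
T
F * T
P & F * T
num & F * T
num & P * T
num & num * T
num & num * F * T
num & num * P * T
num & num * n * T
num & num * n * F
num & num * n * P
num & num * n * num

[E [T [F [P num] & [F [P num]]] * [T [F [P n]] * [T [F [P num]]]]]]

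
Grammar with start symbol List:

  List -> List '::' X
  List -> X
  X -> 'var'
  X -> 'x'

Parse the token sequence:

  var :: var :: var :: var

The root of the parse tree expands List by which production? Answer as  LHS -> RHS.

List -> List '::' X

[List [List [List [List [X var]] :: [X var]] :: [X var]] :: [X var]]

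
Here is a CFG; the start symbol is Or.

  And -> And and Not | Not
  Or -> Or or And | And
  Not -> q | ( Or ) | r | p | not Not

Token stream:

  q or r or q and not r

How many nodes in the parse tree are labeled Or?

[Or [Or [Or [And [Not q]]] or [And [Not r]]] or [And [And [Not q]] and [Not not [Not r]]]]

3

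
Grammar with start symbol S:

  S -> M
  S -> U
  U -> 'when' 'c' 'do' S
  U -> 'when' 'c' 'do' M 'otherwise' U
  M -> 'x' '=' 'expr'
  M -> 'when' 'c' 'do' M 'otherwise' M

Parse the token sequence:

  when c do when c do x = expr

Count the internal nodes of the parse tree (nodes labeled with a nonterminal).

[S [U when c do [S [U when c do [S [M x = expr]]]]]]

6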